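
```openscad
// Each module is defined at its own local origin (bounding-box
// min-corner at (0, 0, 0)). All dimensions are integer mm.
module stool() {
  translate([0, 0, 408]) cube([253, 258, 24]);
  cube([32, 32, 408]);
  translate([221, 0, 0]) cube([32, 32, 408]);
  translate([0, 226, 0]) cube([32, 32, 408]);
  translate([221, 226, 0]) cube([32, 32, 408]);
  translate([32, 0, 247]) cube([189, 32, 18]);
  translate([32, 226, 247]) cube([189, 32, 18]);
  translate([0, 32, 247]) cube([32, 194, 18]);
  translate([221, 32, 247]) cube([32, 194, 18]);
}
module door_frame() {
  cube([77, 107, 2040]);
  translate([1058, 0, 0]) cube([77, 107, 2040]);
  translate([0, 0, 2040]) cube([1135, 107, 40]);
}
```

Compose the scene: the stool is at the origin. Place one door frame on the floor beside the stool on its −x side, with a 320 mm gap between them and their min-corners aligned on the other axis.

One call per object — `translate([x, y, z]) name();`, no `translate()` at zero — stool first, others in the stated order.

stool();
translate([-1455, 0, 0]) door_frame();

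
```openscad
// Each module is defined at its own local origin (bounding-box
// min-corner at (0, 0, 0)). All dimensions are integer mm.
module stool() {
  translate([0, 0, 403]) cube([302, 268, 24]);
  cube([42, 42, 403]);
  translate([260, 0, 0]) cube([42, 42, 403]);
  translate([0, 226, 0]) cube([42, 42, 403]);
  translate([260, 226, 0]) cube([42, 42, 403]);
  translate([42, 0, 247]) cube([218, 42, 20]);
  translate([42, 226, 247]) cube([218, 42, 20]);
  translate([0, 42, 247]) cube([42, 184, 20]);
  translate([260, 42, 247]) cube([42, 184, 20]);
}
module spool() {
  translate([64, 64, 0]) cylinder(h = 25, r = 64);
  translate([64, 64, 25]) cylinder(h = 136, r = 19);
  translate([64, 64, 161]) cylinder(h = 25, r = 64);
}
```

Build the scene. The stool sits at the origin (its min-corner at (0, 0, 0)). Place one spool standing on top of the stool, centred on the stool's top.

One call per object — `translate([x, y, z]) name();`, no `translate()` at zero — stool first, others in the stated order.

stool();
translate([87, 70, 427]) spool();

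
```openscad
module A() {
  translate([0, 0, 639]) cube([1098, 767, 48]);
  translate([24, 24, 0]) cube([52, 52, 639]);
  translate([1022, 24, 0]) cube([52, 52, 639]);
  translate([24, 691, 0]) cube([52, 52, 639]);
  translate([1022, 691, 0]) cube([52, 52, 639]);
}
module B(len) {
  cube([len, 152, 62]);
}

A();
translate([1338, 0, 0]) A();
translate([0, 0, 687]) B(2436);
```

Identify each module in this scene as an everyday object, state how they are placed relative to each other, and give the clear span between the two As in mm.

A is a table. B is a beam. A beam spans the tops of two tables. The clear span between the two tables is 240 mm.

Second table starts at x = 1338; first ends at x = 1098; clear span = 1338 − 1098 = 240 mm.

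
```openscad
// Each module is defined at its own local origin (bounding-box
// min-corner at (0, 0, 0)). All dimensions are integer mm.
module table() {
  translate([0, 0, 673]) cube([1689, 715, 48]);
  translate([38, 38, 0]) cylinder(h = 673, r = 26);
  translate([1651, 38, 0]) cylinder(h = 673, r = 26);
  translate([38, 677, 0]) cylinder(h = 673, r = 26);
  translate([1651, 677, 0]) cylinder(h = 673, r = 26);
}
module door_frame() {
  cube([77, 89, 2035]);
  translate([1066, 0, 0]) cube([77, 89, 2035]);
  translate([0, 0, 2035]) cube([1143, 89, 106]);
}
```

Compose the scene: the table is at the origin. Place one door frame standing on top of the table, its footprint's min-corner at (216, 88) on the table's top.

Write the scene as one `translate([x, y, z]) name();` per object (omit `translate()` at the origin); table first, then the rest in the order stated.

table();
translate([216, 88, 721]) door_frame();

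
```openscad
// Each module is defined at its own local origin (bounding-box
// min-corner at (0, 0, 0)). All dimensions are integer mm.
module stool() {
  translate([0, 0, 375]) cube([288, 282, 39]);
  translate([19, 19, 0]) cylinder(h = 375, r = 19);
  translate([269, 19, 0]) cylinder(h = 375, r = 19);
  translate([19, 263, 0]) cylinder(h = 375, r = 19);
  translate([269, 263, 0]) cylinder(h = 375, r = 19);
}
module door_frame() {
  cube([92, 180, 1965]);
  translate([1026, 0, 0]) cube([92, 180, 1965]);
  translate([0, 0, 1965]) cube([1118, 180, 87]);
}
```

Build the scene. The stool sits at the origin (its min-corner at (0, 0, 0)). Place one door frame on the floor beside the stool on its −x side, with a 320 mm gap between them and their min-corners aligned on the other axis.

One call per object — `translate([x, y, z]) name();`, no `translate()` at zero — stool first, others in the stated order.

stool();
translate([-1438, 0, 0]) door_frame();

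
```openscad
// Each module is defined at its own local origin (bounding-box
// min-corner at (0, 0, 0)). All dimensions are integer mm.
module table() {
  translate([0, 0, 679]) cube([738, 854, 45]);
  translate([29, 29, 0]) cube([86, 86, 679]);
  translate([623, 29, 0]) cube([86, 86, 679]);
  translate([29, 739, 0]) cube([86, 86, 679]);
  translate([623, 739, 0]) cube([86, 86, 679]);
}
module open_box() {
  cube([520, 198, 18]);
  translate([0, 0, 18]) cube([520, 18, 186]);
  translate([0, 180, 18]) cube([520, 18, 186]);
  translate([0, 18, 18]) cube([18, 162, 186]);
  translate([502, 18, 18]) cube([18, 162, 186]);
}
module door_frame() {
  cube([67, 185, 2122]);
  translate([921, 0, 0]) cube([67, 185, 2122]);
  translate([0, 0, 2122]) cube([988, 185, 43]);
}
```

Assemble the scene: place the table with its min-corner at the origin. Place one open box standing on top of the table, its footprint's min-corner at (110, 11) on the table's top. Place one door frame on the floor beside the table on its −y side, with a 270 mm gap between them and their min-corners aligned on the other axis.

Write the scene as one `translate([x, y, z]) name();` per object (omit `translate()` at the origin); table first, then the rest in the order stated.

table();
translate([110, 11, 724]) open_box();
translate([0, -455, 0]) door_frame();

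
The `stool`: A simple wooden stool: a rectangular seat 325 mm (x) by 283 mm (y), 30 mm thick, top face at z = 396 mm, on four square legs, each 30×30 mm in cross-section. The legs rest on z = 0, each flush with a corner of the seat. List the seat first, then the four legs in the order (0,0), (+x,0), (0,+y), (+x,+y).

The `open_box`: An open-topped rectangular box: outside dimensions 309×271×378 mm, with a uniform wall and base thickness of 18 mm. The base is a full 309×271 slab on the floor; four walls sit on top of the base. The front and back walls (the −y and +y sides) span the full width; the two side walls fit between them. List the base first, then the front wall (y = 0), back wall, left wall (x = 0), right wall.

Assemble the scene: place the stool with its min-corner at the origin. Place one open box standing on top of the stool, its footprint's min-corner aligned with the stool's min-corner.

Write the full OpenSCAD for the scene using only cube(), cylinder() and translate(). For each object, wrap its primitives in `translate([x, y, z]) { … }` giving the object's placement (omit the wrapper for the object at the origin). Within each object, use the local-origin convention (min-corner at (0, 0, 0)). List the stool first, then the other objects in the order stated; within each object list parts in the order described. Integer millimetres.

translate([0, 0, 366]) cube([325, 283, 30]);
cube([30, 30, 366]);
translate([295, 0, 0]) cube([30, 30, 366]);
translate([0, 253, 0]) cube([30, 30, 366]);
translate([295, 253, 0]) cube([30, 30, 366]);
translate([0, 0, 396]) {
  cube([309, 271, 18]);
  translate([0, 0, 18]) cube([309, 18, 360]);
  translate([0, 253, 18]) cube([309, 18, 360]);
  translate([0, 18, 18]) cube([18, 235, 360]);
  translate([291, 18, 18]) cube([18, 235, 360]);
}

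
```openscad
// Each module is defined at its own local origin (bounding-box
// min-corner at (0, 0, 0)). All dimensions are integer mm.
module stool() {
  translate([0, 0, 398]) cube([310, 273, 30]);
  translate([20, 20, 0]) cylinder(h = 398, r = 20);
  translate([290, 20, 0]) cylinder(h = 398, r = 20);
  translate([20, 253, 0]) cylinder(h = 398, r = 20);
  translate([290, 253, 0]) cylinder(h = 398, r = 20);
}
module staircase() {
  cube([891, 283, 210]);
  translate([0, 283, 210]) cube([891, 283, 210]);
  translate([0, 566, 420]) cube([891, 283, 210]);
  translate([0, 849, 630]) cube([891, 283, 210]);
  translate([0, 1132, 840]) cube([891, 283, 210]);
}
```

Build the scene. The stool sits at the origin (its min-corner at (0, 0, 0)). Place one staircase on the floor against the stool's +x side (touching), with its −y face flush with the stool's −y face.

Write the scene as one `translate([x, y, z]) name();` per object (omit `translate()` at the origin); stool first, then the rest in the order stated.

stool();
translate([310, 0, 0]) staircase();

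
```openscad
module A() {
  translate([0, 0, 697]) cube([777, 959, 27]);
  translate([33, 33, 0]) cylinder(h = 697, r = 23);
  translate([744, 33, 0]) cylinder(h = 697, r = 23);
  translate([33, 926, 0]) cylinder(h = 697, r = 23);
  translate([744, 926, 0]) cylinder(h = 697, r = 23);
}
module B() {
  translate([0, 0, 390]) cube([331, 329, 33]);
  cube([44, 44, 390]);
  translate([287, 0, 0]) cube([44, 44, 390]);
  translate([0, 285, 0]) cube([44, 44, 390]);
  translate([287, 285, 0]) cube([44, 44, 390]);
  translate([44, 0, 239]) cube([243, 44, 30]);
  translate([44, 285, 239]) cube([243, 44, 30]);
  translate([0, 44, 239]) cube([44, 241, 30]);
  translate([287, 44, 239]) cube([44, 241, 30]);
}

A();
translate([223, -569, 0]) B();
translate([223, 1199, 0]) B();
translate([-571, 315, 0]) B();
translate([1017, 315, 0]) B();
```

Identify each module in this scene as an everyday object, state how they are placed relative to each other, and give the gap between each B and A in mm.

A is a table. B is a stool. Four stools sit around the table at the −y, +y, −x, +x sides. The gap between each stool and the table is 240 mm.

Each stool's nearest face is 240 mm from the table's bounding box.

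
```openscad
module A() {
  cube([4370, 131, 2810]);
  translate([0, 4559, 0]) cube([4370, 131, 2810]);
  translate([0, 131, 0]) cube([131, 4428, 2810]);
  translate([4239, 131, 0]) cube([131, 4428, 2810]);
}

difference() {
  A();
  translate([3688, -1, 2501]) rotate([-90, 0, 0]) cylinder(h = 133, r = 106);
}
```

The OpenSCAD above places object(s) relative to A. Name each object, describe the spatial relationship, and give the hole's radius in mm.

The subtracted cylinder has r = 106 mm.

A is a house frame. The house frame has a circular hole through its front wall. The hole's radius is 106 mm.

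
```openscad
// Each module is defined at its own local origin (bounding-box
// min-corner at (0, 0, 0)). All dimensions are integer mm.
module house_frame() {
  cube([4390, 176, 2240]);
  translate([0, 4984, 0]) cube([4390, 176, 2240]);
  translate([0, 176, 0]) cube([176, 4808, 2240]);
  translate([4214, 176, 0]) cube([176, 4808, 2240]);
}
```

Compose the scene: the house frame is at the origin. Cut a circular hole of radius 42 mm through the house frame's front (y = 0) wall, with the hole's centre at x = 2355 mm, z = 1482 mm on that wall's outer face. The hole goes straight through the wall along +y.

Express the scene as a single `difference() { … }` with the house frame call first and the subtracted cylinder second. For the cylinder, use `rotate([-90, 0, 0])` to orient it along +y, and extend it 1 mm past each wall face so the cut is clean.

difference() {
  house_frame();
  translate([2355, -1, 1482]) rotate([-90, 0, 0]) cylinder(h = 178, r = 42);
}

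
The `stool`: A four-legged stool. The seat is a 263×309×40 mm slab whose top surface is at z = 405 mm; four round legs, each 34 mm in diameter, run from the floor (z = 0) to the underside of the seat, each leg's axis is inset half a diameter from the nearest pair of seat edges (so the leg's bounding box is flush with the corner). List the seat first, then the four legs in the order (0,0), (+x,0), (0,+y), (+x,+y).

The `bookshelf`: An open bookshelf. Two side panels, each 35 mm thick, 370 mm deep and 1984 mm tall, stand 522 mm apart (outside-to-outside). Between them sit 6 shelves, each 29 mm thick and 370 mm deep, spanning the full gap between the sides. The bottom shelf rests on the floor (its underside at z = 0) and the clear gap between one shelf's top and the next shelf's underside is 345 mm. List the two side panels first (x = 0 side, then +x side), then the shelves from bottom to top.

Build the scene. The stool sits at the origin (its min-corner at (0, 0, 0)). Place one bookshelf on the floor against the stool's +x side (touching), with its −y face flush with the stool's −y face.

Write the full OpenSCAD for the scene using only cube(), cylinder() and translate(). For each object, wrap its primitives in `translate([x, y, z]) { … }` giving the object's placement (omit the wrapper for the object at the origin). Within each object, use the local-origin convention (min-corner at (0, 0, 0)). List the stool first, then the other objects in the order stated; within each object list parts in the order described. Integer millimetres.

translate([0, 0, 365]) cube([263, 309, 40]);
translate([17, 17, 0]) cylinder(h = 365, r = 17);
translate([246, 17, 0]) cylinder(h = 365, r = 17);
translate([17, 292, 0]) cylinder(h = 365, r = 17);
translate([246, 292, 0]) cylinder(h = 365, r = 17);
translate([263, 0, 0]) {
  cube([35, 370, 1984]);
  translate([487, 0, 0]) cube([35, 370, 1984]);
  translate([35, 0, 0]) cube([452, 370, 29]);
  translate([35, 0, 374]) cube([452, 370, 29]);
  translate([35, 0, 748]) cube([452, 370, 29]);
  translate([35, 0, 1122]) cube([452, 370, 29]);
  translate([35, 0, 1496]) cube([452, 370, 29]);
  translate([35, 0, 1870]) cube([452, 370, 29]);
}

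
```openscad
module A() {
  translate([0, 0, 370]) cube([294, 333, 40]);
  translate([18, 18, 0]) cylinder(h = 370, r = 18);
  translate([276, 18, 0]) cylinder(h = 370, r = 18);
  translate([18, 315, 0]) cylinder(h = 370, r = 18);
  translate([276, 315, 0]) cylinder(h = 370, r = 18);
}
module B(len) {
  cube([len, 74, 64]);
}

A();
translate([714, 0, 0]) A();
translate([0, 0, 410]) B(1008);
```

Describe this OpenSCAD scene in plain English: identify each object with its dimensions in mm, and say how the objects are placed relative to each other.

A is a four-legged stool. The seat is 294×333 mm, 40 mm thick, top at z = 410 mm. It stands on four round legs, each 36 mm in diameter, from z = 0 to the seat underside, each leg's axis is inset half a diameter from the nearest pair of seat edges (so the leg's bounding box is flush with the corner).

B is a rectangular beam 1008 mm long (x), 74 mm deep (y), 64 mm thick (z).

The beam spans the tops of two stools placed 420 mm apart, resting at z = 410 mm.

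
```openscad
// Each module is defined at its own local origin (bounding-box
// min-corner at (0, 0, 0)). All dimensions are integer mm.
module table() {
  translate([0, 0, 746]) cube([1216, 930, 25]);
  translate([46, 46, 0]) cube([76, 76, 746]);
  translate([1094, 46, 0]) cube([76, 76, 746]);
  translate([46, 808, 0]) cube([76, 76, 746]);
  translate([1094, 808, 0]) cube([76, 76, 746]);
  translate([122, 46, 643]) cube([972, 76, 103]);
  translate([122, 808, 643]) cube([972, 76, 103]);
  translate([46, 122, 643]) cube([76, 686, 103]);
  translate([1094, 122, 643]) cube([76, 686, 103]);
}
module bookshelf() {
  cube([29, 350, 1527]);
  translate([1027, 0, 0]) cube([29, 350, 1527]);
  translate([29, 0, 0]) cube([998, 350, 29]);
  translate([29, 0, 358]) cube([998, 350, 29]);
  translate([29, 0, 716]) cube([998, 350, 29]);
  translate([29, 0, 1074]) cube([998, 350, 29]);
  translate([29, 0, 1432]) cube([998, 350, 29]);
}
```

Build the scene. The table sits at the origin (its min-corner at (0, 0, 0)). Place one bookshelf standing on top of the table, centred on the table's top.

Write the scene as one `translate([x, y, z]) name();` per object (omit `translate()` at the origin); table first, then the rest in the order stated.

table();
translate([80, 290, 771]) bookshelf();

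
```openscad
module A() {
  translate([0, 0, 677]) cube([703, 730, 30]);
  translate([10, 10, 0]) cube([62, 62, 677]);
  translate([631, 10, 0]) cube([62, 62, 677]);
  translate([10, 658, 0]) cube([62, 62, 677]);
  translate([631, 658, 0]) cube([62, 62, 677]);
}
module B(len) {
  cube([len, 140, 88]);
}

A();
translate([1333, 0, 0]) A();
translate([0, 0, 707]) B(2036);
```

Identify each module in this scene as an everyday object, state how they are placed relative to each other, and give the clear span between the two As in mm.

Second table starts at x = 1333; first ends at x = 703; clear span = 1333 − 703 = 630 mm.

A is a table. B is a beam. A beam spans the tops of two tables. The clear span between the two tables is 630 mm.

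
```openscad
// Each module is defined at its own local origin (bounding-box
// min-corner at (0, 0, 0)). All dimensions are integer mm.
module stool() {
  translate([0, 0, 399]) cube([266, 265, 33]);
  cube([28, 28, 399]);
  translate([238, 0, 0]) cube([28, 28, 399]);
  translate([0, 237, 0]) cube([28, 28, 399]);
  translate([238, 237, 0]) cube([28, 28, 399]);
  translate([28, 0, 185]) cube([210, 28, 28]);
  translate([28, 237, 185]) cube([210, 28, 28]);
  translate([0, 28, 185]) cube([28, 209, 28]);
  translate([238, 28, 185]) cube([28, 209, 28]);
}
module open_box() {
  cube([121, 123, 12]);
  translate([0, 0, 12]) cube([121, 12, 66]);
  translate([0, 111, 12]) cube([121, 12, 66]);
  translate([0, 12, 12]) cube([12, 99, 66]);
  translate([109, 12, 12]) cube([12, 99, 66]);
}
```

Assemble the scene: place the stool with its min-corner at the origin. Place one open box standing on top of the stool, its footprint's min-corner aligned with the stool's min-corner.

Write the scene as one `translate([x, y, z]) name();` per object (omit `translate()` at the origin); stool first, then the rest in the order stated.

stool();
translate([0, 0, 432]) open_box();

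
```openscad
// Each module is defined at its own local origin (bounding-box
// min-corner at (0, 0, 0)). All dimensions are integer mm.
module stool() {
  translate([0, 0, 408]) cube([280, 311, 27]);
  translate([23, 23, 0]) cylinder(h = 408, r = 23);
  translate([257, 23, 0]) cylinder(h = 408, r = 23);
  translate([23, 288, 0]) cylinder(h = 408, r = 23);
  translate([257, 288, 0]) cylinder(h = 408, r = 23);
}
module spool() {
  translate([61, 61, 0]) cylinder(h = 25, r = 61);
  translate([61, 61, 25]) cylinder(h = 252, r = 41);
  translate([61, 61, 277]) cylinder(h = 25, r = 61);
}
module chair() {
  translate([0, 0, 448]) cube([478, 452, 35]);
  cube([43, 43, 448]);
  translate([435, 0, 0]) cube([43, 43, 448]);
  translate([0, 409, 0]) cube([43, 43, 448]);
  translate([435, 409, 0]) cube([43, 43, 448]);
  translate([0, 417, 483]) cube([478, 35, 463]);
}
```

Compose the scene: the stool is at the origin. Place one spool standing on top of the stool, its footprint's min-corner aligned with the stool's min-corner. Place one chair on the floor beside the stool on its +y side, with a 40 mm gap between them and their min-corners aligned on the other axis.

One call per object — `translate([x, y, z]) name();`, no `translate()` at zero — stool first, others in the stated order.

stool();
translate([0, 0, 435]) spool();
translate([0, 351, 0]) chair();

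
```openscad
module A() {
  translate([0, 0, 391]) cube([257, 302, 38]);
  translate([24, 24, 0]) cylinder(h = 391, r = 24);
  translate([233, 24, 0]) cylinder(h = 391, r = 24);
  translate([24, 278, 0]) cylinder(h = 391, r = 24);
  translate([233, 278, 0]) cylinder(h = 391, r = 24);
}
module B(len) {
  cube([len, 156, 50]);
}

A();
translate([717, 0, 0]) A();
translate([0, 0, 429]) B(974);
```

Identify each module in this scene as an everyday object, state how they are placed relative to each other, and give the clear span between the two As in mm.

A is a stool. B is a beam. A beam spans the tops of two stools. The clear span between the two stools is 460 mm.

Second stool starts at x = 717; first ends at x = 257; clear span = 717 − 257 = 460 mm.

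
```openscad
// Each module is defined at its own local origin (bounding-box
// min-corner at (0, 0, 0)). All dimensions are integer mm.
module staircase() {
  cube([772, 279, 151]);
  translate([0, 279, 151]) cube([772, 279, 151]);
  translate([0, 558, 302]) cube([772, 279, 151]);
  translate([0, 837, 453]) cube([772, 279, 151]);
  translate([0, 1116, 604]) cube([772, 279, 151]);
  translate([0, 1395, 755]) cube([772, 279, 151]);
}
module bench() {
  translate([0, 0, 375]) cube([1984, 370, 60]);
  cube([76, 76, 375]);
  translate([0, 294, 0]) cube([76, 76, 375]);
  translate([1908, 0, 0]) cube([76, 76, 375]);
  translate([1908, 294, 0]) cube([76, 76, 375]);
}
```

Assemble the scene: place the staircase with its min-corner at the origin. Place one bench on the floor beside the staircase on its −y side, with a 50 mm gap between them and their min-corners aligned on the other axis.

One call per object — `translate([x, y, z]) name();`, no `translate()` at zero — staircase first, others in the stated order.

staircase();
translate([0, -420, 0]) bench();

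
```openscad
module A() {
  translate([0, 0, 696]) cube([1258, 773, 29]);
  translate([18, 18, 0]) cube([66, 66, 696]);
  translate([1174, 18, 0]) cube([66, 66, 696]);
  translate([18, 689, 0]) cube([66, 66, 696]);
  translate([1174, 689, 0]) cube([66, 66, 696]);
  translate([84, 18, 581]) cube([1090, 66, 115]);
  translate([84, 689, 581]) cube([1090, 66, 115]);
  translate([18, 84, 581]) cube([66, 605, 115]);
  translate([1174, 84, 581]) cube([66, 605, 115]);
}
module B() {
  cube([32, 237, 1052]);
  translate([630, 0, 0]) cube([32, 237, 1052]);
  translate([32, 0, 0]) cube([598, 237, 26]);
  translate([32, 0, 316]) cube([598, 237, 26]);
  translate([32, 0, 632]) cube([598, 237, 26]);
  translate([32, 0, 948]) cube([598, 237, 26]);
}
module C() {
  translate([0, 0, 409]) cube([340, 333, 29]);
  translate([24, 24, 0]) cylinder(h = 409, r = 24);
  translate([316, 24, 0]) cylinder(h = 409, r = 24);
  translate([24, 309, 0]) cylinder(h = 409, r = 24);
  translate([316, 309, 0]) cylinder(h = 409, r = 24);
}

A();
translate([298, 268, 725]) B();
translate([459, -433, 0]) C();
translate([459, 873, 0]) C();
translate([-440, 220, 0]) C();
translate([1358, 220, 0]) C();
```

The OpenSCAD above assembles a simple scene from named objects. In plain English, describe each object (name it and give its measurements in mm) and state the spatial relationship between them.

A is a rectangular dining table. The top is 1258×773×29 mm with its upper surface at z = 725 mm. It stands on four 66×66 mm square legs, each inset 18 mm from the nearest pair of top edges, running from the floor to the underside of the top. Four apron rails, 66 mm thick and 115 mm tall, run between adjacent legs with their top edges flush with the underside of the top and their outer faces flush with the legs' outer faces.

B is a bookshelf 662 mm wide overall, 237 mm deep and 1052 mm tall. The two sides are 32 mm thick vertical panels. 4 horizontal shelves of 26 mm thickness span between the inner faces of the sides; the lowest shelf sits on the floor and shelves are stacked with a clear vertical gap of 290 mm between each pair.

C is a simple wooden stool: a rectangular seat 340 mm (x) by 333 mm (y), 29 mm thick, top face at z = 438 mm, on four round legs, each 48 mm in diameter. The legs rest on z = 0, each leg's axis is inset half a diameter from the nearest pair of seat edges (so the leg's bounding box is flush with the corner).

The bookshelf is on top of the table, centred. Four stools sit around the table at the −y, +y, −x, +x sides.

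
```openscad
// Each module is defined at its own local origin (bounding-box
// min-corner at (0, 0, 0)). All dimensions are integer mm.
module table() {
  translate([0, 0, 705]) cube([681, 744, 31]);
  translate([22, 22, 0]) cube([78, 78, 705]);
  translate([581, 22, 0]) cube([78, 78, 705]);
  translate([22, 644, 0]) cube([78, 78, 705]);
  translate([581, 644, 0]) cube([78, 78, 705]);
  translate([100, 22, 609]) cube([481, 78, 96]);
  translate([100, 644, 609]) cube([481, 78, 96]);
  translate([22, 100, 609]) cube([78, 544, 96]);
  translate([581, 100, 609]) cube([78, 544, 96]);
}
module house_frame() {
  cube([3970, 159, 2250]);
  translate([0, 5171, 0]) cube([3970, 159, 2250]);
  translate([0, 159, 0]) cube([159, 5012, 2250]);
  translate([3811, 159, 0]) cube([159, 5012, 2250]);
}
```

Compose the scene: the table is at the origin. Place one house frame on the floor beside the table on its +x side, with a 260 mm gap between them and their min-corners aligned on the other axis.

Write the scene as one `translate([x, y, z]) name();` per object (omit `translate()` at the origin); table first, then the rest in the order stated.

table();
translate([941, 0, 0]) house_frame();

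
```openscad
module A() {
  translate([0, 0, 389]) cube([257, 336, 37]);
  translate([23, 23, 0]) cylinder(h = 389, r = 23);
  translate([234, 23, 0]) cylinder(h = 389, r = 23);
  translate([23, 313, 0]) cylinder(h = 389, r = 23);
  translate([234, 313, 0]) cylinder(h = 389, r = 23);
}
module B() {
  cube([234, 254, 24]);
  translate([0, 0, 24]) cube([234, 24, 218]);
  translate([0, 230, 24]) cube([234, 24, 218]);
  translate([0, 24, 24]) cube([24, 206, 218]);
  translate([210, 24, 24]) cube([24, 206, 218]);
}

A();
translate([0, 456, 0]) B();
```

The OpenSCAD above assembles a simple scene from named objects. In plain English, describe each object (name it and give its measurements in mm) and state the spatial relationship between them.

A is a four-legged stool. The seat is 257×336 mm, 37 mm thick, top at z = 426 mm. It stands on four round legs, each 46 mm in diameter, from z = 0 to the seat underside, each leg's axis is inset half a diameter from the nearest pair of seat edges (so the leg's bounding box is flush with the corner).

B is an open storage box with external size 234×254×242 mm and wall thickness 24 mm (the base is also 24 mm thick). The base covers the whole footprint; the four walls stand on the base, with the y-facing walls full-width and the x-facing walls fitting between their inner faces.

The open box is on the floor beside the stool on its +y side.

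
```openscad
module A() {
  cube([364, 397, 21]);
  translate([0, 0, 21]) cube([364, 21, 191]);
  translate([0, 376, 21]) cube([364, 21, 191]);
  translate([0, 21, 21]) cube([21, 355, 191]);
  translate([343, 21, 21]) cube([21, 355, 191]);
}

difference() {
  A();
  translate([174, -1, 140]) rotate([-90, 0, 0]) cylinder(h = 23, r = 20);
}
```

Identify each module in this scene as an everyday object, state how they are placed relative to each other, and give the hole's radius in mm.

The subtracted cylinder has r = 20 mm.

A is an open box. The open box has a circular hole through its front wall. The hole's radius is 20 mm.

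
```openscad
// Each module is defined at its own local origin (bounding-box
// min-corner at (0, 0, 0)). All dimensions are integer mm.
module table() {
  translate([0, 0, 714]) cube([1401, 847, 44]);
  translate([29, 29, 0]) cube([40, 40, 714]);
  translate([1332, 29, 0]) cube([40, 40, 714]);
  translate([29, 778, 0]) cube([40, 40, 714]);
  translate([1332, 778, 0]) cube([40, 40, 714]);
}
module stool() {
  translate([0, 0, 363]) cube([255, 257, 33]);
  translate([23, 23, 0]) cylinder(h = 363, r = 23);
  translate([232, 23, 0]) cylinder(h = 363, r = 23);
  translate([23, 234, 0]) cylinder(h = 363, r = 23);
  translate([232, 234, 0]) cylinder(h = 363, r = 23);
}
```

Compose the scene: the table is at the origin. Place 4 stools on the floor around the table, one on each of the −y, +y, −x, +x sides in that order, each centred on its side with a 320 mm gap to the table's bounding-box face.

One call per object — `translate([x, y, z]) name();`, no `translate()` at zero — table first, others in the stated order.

table();
translate([573, -577, 0]) stool();
translate([573, 1167, 0]) stool();
translate([-575, 295, 0]) stool();
translate([1721, 295, 0]) stool();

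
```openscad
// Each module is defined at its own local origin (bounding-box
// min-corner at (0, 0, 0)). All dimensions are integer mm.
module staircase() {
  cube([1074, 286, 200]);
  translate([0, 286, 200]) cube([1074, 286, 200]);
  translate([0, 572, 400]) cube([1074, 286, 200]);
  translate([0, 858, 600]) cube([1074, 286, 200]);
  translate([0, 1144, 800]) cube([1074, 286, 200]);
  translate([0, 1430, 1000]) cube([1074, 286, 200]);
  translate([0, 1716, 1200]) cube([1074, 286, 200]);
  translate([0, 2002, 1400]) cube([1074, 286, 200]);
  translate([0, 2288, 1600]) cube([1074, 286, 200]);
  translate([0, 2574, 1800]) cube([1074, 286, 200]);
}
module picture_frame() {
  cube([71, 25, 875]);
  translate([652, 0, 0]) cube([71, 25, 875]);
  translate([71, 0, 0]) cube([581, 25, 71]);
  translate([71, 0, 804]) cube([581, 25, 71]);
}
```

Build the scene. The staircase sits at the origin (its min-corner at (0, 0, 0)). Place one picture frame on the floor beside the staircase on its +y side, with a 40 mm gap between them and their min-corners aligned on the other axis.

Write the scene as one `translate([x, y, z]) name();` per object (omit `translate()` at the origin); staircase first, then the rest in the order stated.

staircase();
translate([0, 2900, 0]) picture_frame();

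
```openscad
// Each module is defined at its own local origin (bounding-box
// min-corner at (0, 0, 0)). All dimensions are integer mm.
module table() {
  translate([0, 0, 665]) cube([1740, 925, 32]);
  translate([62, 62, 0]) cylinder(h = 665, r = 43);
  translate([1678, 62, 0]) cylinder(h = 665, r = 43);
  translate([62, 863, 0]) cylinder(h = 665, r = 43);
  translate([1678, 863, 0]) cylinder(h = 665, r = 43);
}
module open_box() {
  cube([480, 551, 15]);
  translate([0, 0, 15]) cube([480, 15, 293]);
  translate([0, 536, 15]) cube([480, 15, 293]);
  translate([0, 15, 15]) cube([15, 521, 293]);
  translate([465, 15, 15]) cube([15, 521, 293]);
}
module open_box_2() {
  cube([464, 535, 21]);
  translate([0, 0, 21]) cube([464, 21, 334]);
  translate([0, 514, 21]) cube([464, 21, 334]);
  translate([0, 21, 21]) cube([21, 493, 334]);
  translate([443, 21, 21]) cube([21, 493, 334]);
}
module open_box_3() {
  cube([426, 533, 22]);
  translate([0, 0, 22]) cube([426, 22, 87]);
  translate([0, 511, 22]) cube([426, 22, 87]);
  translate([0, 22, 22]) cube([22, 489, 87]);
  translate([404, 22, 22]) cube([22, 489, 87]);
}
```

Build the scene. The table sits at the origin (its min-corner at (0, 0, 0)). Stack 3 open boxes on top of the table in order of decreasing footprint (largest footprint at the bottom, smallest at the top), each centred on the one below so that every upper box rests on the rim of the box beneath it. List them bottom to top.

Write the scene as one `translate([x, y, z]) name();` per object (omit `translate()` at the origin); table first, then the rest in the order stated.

table();
translate([630, 187, 697]) open_box();
translate([638, 195, 1005]) open_box_2();
translate([657, 196, 1360]) open_box_3();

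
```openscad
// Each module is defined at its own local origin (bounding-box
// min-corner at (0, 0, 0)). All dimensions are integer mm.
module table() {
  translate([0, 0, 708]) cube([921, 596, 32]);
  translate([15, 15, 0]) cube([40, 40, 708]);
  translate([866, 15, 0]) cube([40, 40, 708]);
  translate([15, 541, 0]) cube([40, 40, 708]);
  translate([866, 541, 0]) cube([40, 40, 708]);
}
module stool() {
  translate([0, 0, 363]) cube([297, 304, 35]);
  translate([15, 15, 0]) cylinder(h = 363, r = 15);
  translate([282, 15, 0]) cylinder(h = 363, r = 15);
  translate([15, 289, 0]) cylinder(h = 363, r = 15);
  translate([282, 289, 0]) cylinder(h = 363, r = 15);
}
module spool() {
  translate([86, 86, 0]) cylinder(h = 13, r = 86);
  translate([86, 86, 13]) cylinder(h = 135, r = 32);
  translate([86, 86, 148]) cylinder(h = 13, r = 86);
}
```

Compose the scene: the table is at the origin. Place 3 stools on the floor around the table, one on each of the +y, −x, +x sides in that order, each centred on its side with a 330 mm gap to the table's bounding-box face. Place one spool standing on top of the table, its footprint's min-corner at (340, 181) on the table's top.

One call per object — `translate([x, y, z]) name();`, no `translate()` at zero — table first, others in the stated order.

table();
translate([312, 926, 0]) stool();
translate([-627, 146, 0]) stool();
translate([1251, 146, 0]) stool();
translate([340, 181, 740]) spool();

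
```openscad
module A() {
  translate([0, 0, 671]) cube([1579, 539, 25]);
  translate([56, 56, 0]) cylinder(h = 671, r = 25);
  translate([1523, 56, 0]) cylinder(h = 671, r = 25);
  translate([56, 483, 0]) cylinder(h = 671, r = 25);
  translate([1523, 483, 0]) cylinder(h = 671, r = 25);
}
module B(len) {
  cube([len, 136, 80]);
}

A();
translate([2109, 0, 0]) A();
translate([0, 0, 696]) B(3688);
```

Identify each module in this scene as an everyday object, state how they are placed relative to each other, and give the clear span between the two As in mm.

Second table starts at x = 2109; first ends at x = 1579; clear span = 2109 − 1579 = 530 mm.

A is a table. B is a beam. A beam spans the tops of two tables. The clear span between the two tables is 530 mm.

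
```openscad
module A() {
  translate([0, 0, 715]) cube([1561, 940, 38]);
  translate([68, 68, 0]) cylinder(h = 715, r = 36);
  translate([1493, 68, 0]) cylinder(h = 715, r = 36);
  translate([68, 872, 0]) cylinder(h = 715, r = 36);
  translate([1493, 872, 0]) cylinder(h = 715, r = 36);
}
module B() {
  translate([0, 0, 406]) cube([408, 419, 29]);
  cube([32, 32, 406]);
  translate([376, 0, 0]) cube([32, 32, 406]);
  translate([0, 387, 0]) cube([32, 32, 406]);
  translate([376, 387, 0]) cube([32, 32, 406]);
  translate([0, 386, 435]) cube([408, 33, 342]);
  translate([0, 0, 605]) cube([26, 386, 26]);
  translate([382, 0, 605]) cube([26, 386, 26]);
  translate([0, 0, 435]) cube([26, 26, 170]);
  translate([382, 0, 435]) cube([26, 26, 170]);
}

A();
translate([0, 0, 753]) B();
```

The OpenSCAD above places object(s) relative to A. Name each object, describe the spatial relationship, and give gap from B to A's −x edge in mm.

A is a table. B is a chair. The chair is on top of the table. The gap from the chair to the table's −x edge is 0 mm.

The chair's min-x is at 0; the table's min-x is 0; gap = 0 mm.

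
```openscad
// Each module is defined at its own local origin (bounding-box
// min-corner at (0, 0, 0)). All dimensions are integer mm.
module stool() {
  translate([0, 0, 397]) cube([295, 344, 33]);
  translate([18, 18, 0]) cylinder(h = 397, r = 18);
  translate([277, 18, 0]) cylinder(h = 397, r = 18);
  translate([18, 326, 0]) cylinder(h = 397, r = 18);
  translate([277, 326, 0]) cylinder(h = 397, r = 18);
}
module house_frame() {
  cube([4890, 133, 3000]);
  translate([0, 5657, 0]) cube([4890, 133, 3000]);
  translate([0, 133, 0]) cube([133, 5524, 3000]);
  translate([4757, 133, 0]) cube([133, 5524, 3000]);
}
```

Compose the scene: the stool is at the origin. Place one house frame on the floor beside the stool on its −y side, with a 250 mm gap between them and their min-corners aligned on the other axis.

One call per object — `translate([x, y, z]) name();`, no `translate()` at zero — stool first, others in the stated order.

stool();
translate([0, -6040, 0]) house_frame();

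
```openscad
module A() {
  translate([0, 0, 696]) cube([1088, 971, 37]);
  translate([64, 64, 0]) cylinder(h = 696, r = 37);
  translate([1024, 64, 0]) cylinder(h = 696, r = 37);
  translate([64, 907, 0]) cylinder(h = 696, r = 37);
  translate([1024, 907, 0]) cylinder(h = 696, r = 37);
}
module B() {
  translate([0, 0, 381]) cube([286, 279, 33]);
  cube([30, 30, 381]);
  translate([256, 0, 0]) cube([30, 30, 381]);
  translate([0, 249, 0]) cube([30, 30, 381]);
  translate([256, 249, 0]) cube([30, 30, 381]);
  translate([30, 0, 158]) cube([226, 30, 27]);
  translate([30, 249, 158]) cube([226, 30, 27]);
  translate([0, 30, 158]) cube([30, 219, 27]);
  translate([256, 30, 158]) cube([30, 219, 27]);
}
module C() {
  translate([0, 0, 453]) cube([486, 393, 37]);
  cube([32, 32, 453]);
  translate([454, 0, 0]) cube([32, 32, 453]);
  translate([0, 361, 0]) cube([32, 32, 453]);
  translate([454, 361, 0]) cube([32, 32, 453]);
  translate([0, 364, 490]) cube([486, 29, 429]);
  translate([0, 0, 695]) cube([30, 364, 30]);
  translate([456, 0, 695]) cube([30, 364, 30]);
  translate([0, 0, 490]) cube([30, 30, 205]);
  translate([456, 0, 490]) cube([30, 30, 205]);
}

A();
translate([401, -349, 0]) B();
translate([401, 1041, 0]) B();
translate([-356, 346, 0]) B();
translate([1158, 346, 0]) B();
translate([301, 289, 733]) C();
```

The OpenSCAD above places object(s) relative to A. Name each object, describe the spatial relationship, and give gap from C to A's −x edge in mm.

The chair's min-x is at 301; the table's min-x is 0; gap = 301 mm.

A is a table. B is a stool. C is a chair. Four stools sit around the table at the −y, +y, −x, +x sides. The chair is on top of the table, centred. The gap from the chair to the table's −x edge is 301 mm.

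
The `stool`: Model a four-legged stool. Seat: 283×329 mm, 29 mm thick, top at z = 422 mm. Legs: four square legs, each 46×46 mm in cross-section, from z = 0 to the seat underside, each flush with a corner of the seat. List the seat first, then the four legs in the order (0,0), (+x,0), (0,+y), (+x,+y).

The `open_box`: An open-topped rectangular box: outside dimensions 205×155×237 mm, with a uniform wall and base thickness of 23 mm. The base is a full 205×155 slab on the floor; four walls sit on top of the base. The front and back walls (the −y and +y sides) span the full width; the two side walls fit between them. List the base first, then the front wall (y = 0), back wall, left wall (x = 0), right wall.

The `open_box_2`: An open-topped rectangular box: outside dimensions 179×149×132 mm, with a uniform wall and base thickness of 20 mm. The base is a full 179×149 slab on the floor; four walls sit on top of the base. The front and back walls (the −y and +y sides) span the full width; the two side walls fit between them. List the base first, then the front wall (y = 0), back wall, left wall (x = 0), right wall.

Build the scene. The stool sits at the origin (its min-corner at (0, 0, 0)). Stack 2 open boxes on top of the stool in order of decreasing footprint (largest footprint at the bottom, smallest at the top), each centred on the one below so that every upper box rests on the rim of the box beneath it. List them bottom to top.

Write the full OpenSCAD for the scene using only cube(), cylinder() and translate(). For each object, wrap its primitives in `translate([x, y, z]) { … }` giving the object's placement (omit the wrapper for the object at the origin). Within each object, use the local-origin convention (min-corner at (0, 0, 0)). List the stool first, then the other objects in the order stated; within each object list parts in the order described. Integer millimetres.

translate([0, 0, 393]) cube([283, 329, 29]);
cube([46, 46, 393]);
translate([237, 0, 0]) cube([46, 46, 393]);
translate([0, 283, 0]) cube([46, 46, 393]);
translate([237, 283, 0]) cube([46, 46, 393]);
translate([39, 87, 422]) {
  cube([205, 155, 23]);
  translate([0, 0, 23]) cube([205, 23, 214]);
  translate([0, 132, 23]) cube([205, 23, 214]);
  translate([0, 23, 23]) cube([23, 109, 214]);
  translate([182, 23, 23]) cube([23, 109, 214]);
}
translate([52, 90, 659]) {
  cube([179, 149, 20]);
  translate([0, 0, 20]) cube([179, 20, 112]);
  translate([0, 129, 20]) cube([179, 20, 112]);
  translate([0, 20, 20]) cube([20, 109, 112]);
  translate([159, 20, 20]) cube([20, 109, 112]);
}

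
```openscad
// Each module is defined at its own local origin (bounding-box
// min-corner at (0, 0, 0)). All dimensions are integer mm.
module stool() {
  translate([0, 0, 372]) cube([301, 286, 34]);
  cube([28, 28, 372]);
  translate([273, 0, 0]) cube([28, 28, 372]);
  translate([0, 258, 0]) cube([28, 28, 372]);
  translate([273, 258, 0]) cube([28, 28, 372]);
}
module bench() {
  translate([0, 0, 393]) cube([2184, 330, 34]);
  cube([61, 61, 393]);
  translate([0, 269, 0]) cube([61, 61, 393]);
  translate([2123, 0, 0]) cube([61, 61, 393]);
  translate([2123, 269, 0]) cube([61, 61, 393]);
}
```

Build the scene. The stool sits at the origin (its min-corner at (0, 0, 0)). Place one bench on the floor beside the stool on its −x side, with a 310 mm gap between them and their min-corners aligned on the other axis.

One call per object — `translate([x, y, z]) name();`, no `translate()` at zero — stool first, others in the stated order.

stool();
translate([-2494, 0, 0]) bench();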